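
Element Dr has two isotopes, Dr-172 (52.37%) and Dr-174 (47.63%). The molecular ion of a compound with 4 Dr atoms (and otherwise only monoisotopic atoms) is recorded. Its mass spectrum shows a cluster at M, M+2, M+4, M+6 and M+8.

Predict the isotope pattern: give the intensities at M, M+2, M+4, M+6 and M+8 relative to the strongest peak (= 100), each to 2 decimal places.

The 4 Dr atoms are independent, so intensities follow the terms of (0.5237 + 0.4763)^4.
P(M) = 0.5237^4 = 0.075219
P(M+2) = 4 × 0.5237^3 × 0.4763^1 = 0.273645
P(M+4) = 6 × 0.5237^2 × 0.4763^2 = 0.373317
P(M+6) = 4 × 0.5237^1 × 0.4763^3 = 0.226352
P(M+8) = 0.4763^4 = 0.051466
The M+4 peak is largest (0.373317); scaling to 100 gives 20.15 : 73.30 : 100.00 : 60.63 : 13.79.

20.15 : 73.30 : 100.00 : 60.63 : 13.79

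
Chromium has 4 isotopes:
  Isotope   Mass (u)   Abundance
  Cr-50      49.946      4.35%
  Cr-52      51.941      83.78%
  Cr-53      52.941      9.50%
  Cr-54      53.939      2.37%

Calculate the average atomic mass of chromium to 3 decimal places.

Weight each isotope mass by its fractional abundance: 0.0435 × 49.946 + 0.8378 × 51.941 + 0.0950 × 52.941 + 0.0237 × 53.939
= 2.1727 + 43.5162 + 5.0294 + 1.2784 = 51.9967 u

51.997 u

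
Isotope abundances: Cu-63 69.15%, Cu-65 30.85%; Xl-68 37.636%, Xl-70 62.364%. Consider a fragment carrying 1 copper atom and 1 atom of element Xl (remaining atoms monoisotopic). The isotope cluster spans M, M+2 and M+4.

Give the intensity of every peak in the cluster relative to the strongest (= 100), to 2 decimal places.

Copper pattern (n=1): 0.6915 : 0.3085
Element Xl pattern (n=1): 0.37636 : 0.62364
Convolve the two distributions (both contribute in 2-u steps):
  M: 0.6915×0.37636 = 0.260253
  M+2: 0.6915×0.62364 + 0.3085×0.37636 = 0.547354
  M+4: 0.3085×0.62364 = 0.192393
Scale to base peak (0.547354) = 100: 47.55 : 100.00 : 35.15

47.55 : 100.00 : 35.15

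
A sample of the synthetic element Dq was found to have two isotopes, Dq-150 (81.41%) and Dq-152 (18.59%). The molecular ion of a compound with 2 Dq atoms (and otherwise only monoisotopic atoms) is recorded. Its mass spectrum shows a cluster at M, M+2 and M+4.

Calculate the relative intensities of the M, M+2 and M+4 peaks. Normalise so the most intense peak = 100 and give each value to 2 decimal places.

The 2 Dq atoms are independent, so intensities follow the terms of (0.8141 + 0.1859)^2.
P(M) = 0.8141^2 = 0.662759
P(M+2) = 2 × 0.8141^1 × 0.1859^1 = 0.302682
P(M+4) = 0.1859^2 = 0.034559
The M peak is largest (0.662759); scaling to 100 gives 100.00 : 45.67 : 5.21.

100.00 : 45.67 : 5.21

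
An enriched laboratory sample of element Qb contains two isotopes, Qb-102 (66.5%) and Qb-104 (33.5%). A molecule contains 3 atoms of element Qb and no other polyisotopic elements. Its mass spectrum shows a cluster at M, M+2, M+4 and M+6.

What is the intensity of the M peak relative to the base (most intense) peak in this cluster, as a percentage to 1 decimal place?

Binomial terms of (0.665 + 0.335)^3: M 0.2941, M+2 0.4444, M+4 0.2239, M+6 0.0376 → M+2 is the base peak.
P(M+2) = C(3,1) × 0.665^2 × 0.335^1 = 3 × 0.442225 × 0.3350 = 0.444436 (base)
P(M) = C(3,0) × 0.665^3 × 0.335^0 = 1 × 0.29407963 × 1.0000 = 0.294080
Relative intensity = 0.294080 / 0.444436 × 100 = 66.2

66.2%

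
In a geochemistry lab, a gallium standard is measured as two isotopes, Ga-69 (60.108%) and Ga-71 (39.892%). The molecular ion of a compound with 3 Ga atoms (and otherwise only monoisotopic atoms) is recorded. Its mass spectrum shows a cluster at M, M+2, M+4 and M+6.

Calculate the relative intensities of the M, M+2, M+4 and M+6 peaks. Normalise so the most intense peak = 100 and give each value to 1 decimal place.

Expanding (0.60108 + 0.39892)^3:
P(M) = 0.60108^3 = 0.217169
P(M+2) = 3 × 0.60108^2 × 0.39892^1 = 0.432386
P(M+4) = 3 × 0.60108^1 × 0.39892^2 = 0.286963
P(M+6) = 0.39892^3 = 0.063483
The M+2 peak is largest (0.432386); scaling to 100 gives 50.2 : 100.0 : 66.4 : 14.7.

50.2 : 100.0 : 66.4 : 14.7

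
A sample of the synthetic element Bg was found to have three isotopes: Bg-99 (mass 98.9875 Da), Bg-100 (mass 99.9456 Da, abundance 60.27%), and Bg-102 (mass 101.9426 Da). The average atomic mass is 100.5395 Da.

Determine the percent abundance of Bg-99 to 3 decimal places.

The remaining 39.73% is split between Bg-99 (fraction x) and Bg-102 (fraction 0.3973 − x).
Substituting: 98.9875x + 101.9426(0.3973 − x) = 40.30228688
(98.9875 − 101.9426)x = -0.1995081  ⇒  x = 0.06751, y = 0.32979
Bg-99: 6.751%, Bg-102: 32.979%.

6.751%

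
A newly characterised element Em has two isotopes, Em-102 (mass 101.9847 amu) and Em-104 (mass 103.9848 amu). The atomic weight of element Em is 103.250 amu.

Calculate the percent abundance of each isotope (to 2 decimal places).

Em-102: 36.74%, Em-104: 63.26%

Writing the weighted mean with unknown fraction x of Em-102:
101.9847·x + 103.9848·(1 − x) = 103.250
(101.9847 − 103.9848)·x = 103.250 − 103.9848
x = -0.7348 / -2.0001 = 0.36738 → 36.74% Em-102, 63.26% Em-104.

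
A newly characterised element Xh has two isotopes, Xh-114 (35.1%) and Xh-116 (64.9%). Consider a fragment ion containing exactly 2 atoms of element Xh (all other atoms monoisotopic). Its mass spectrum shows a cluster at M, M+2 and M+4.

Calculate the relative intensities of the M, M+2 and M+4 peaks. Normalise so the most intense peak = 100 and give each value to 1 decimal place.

27.0 : 100.0 : 92.5

The 2 Xh atoms are independent, so intensities follow the terms of (0.351 + 0.649)^2.
P(M) = 0.351^2 = 0.123201
P(M+2) = 2 × 0.351^1 × 0.649^1 = 0.455598
P(M+4) = 0.649^2 = 0.421201
The M+2 peak is largest (0.455598); scaling to 100 gives 27.0 : 100.0 : 92.5.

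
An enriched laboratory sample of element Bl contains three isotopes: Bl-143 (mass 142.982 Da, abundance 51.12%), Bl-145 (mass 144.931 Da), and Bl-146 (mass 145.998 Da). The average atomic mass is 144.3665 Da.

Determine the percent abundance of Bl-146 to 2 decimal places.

40.47%

Let x and y be the fractions of Bl-145 and Bl-146. Then x + y = 1 − 0.5112 = 0.4888 and 144.931x + 145.998y = 144.3665 − 0.5112×142.982 = 71.2741016.
Substituting: 144.931x + 145.998(0.4888 − x) = 71.2741016
(144.931 − 145.998)x = -0.0897208  ⇒  x = 0.08409, y = 0.40471
Bl-145: 8.41%, Bl-146: 40.47%.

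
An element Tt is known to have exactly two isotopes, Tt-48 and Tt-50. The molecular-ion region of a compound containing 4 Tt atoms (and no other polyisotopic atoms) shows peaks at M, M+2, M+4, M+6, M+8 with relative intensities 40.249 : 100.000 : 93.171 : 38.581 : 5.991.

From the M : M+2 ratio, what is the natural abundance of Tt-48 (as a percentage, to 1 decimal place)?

61.7%

Let p = fractional abundance of Tt-48. I(M+2)/I(M) = [C(4,1)·p^3·(1−p)] / p^4 = 4·(1−p)/p = 100.000/40.249 = 2.4845
(1−p)/p = 2.4845/4 = 0.6211  ⇒  p = 1/(1 + 0.6211) = 0.6169
Tt-48: 61.7%, Tt-50: 38.3%.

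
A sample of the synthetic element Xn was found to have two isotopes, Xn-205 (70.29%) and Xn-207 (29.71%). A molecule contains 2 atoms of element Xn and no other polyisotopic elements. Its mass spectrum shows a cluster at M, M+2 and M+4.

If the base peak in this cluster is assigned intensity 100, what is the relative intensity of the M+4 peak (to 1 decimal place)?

17.9

(0.7029 + 0.2971)^2 gives M 0.4941, M+2 0.4177, M+4 0.0883; the largest is M.
P(M) = C(2,0) × 0.7029^2 × 0.2971^0 = 1 × 0.49406841 × 1.0000 = 0.494068 (base)
P(M+4) = C(2,2) × 0.7029^0 × 0.2971^2 = 1 × 1.0000 × 0.08826841 = 0.088268
Relative intensity = 0.088268 / 0.494068 × 100 = 17.9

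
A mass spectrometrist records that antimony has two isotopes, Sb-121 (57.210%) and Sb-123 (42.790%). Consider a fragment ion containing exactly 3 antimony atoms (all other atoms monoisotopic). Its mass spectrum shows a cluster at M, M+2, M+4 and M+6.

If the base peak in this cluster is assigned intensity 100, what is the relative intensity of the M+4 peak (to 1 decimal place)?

Term probabilities: M 0.1872, M+2 0.4202, M+4 0.3143, M+6 0.0783. Base peak = M+2.
P(M+2) = C(3,1) × 0.57210^2 × 0.42790^1 = 3 × 0.32729841 × 0.4279 = 0.420153 (base)
P(M+4) = C(3,2) × 0.57210^1 × 0.42790^2 = 3 × 0.5721 × 0.18309841 = 0.314252
Relative intensity = 0.314252 / 0.420153 × 100 = 74.8

74.8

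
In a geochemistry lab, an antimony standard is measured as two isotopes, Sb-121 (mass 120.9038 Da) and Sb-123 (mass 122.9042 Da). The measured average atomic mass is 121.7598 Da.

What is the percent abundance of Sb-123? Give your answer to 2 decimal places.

Let x be the fractional abundance of Sb-121; then Sb-123 has abundance 1 − x.
120.9038·x + 122.9042·(1 − x) = 121.7598
(120.9038 − 122.9042)·x = 121.7598 − 122.9042
x = -1.1444 / -2.0004 = 0.57209 → 57.21% Sb-121, 42.79% Sb-123.

42.79%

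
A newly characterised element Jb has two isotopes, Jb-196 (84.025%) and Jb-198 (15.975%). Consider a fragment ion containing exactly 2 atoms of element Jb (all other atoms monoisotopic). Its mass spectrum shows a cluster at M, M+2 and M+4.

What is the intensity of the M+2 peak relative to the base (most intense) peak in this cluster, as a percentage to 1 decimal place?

Term probabilities: M 0.7060, M+2 0.2685, M+4 0.0255. Base peak = M.
P(M) = C(2,0) × 0.84025^2 × 0.15975^0 = 1 × 0.70602006 × 1.0000 = 0.706020 (base)
P(M+2) = C(2,1) × 0.84025^1 × 0.15975^1 = 2 × 0.84025 × 0.15975 = 0.268460
Relative intensity = 0.268460 / 0.706020 × 100 = 38.0

38.0%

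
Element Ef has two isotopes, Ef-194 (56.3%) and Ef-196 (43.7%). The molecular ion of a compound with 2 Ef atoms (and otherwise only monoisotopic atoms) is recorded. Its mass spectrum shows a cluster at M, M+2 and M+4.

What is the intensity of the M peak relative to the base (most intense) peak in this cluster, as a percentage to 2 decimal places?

(0.563 + 0.437)^2 gives M 0.3170, M+2 0.4921, M+4 0.1910; the largest is M+2.
P(M+2) = C(2,1) × 0.563^1 × 0.437^1 = 2 × 0.5630 × 0.4370 = 0.492062 (base)
P(M) = C(2,0) × 0.563^2 × 0.437^0 = 1 × 0.316969 × 1.0000 = 0.316969
Relative intensity = 0.316969 / 0.492062 × 100 = 64.42

64.42%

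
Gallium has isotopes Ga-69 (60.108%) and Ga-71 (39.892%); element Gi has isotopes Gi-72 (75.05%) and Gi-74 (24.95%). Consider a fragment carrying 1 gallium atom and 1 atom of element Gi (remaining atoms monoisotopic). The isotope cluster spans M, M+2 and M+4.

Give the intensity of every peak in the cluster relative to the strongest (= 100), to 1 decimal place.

100.0 : 99.6 : 22.1

Gallium pattern (n=1): 0.60108 : 0.39892
Element Gi pattern (n=1): 0.7505 : 0.2495
Convolve the two distributions (both contribute in 2-u steps):
  M: 0.60108×0.7505 = 0.451111
  M+2: 0.60108×0.2495 + 0.39892×0.7505 = 0.449359
  M+4: 0.39892×0.2495 = 0.099531
Scale to base peak (0.451111) = 100: 100.0 : 99.6 : 22.1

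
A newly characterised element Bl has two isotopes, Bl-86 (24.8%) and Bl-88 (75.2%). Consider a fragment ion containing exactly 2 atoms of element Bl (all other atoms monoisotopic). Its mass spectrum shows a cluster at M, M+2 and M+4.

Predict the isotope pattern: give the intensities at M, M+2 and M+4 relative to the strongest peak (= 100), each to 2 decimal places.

Each Bl atom is independently Bl-86 (p = 0.248) or Bl-88 (q = 0.752); the cluster is the binomial expansion (p + q)^2.
P(M) = 0.248^2 = 0.061504
P(M+2) = 2 × 0.248^1 × 0.752^1 = 0.372992
P(M+4) = 0.752^2 = 0.565504
The M+4 peak is largest (0.565504); scaling to 100 gives 10.88 : 65.96 : 100.00.

10.88 : 65.96 : 100.00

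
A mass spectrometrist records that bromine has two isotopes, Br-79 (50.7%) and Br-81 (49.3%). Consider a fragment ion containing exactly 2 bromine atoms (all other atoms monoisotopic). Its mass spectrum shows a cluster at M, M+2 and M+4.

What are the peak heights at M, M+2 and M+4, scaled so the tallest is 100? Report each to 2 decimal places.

Expanding (0.507 + 0.493)^2:
P(M) = 0.507^2 = 0.257049
P(M+2) = 2 × 0.507^1 × 0.493^1 = 0.499902
P(M+4) = 0.493^2 = 0.243049
The M+2 peak is largest (0.499902); scaling to 100 gives 51.42 : 100.00 : 48.62.

51.42 : 100.00 : 48.62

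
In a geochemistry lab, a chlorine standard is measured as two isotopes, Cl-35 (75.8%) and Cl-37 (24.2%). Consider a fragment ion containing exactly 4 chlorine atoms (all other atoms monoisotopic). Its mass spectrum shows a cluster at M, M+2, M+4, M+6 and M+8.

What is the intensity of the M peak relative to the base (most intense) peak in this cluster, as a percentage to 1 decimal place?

78.3%

Binomial terms of (0.758 + 0.242)^4: M 0.3301, M+2 0.4216, M+4 0.2019, M+6 0.0430, M+8 0.0034 → M+2 is the base peak.
P(M+2) = C(4,1) × 0.758^3 × 0.242^1 = 4 × 0.43551951 × 0.2420 = 0.421583 (base)
P(M) = C(4,0) × 0.758^4 × 0.242^0 = 1 × 0.33012379 × 1.0000 = 0.330124
Relative intensity = 0.330124 / 0.421583 × 100 = 78.3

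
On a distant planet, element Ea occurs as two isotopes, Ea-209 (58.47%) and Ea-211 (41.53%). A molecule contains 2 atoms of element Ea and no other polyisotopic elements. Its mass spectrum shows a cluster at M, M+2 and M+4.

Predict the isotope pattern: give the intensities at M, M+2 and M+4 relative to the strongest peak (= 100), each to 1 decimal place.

The 2 Ea atoms are independent, so intensities follow the terms of (0.5847 + 0.4153)^2.
P(M) = 0.5847^2 = 0.341874
P(M+2) = 2 × 0.5847^1 × 0.4153^1 = 0.485652
P(M+4) = 0.4153^2 = 0.172474
The M+2 peak is largest (0.485652); scaling to 100 gives 70.4 : 100.0 : 35.5.

70.4 : 100.0 : 35.5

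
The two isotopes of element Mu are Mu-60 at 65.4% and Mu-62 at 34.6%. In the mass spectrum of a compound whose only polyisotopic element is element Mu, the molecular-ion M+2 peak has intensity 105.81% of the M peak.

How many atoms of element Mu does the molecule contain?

The M+2/M ratio from n Mu atoms is n · q/p = n · 0.346/0.654.
n = 1.0581 × 0.654/0.346 = 2.00 ≈ 2

2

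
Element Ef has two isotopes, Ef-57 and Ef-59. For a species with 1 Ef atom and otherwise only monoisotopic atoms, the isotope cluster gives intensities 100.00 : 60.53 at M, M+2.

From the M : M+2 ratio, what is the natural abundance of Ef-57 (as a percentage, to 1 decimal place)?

62.3%

Write p for the Ef-57 fraction. I(M+2)/I(M) = [C(1,1)·p^0·(1−p)] / p^1 = 1·(1−p)/p = 60.53/100.00 = 0.6053
(1−p)/p = 0.6053/1 = 0.6053  ⇒  p = 1/(1 + 0.6053) = 0.6229
Ef-57: 62.3%, Ef-59: 37.7%.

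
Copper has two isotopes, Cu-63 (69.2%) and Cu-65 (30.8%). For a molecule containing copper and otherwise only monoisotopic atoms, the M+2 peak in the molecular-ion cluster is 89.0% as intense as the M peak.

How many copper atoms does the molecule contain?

2

With n Cu atoms, P(M+2)/P(M) = C(n,1)·p^(n−1)q / p^n = n·q/p = n · 0.308/0.692.
n = 0.890 × 0.692/0.308 = 2.00 ≈ 2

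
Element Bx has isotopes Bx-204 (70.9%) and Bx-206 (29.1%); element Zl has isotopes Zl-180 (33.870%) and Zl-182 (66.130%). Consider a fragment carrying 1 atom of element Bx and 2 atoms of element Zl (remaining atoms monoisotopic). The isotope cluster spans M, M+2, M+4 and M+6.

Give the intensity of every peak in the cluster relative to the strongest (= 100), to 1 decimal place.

18.5 : 79.7 : 100.0 : 28.9

Element Bx pattern (n=1): 0.7090 : 0.2910
Element Zl pattern (n=2): 0.11471769 : 0.44796462 : 0.43731769
Convolve the two distributions (both contribute in 2-u steps):
  M: 0.7090×0.11471769 = 0.081335
  M+2: 0.7090×0.44796462 + 0.2910×0.11471769 = 0.350990
  M+4: 0.7090×0.43731769 + 0.2910×0.44796462 = 0.440416
  M+6: 0.2910×0.43731769 = 0.127259
Scale to base peak (0.440416) = 100: 18.5 : 79.7 : 100.0 : 28.9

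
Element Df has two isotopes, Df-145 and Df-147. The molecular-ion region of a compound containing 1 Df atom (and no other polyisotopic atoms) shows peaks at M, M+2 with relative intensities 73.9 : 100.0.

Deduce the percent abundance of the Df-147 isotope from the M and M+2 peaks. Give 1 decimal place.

57.5%

Let p = fractional abundance of Df-145. I(M+2)/I(M) = [C(1,1)·p^0·(1−p)] / p^1 = 1·(1−p)/p = 100.0/73.9 = 1.3532
(1−p)/p = 1.3532/1 = 1.3532  ⇒  p = 1/(1 + 1.3532) = 0.4250
Df-145: 42.5%, Df-147: 57.5%.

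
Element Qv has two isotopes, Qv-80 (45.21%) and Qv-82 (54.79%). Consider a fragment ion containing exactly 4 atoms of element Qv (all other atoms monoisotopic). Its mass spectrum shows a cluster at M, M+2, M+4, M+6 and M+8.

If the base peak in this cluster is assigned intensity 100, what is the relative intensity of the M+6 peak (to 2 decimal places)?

Term probabilities: M 0.0418, M+2 0.2025, M+4 0.3681, M+6 0.2974, M+8 0.0901. Base peak = M+4.
P(M+4) = C(4,2) × 0.4521^2 × 0.5479^2 = 6 × 0.20439441 × 0.30019441 = 0.368148 (base)
P(M+6) = C(4,3) × 0.4521^1 × 0.5479^3 = 4 × 0.4521 × 0.16447652 = 0.297439
Relative intensity = 0.297439 / 0.368148 × 100 = 80.79

80.79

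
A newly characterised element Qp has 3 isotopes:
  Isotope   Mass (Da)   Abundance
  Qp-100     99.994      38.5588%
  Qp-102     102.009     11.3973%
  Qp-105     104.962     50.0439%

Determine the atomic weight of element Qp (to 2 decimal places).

Weight each isotope mass by its fractional abundance: 0.385588 × 99.994 + 0.113973 × 102.009 + 0.500439 × 104.962
= 38.5565 + 11.6263 + 52.5271 = 102.7099 Da

102.71 Da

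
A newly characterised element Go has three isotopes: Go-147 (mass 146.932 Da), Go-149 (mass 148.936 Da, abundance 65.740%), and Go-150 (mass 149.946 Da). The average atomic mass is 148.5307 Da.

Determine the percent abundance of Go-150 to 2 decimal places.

9.33%

Let x and y be the fractions of Go-147 and Go-150. Then x + y = 1 − 0.65740 = 0.34260 and 146.932x + 149.946y = 148.5307 − 0.65740×148.936 = 50.6201736.
Substituting: 146.932x + 149.946(0.34260 − x) = 50.6201736
(146.932 − 149.946)x = -0.751326  ⇒  x = 0.24928, y = 0.09332
Go-147: 24.93%, Go-150: 9.33%.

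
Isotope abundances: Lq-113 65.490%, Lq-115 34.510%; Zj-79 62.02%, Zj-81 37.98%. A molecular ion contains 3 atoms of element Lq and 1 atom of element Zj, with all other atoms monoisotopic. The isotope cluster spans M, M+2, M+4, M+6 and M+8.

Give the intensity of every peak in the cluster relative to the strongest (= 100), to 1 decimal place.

Element Lq pattern (n=3): 0.28088269 : 0.44403397 : 0.233984 : 0.04109934
Element Zj pattern (n=1): 0.6202 : 0.3798
Convolve the two distributions (both contribute in 2-u steps):
  M: 0.28088269×0.6202 = 0.174203
  M+2: 0.28088269×0.3798 + 0.44403397×0.6202 = 0.382069
  M+4: 0.44403397×0.3798 + 0.233984×0.6202 = 0.313761
  M+6: 0.233984×0.3798 + 0.04109934×0.6202 = 0.114357
  M+8: 0.04109934×0.3798 = 0.015610
Scale to base peak (0.382069) = 100: 45.6 : 100.0 : 82.1 : 29.9 : 4.1

45.6 : 100.0 : 82.1 : 29.9 : 4.1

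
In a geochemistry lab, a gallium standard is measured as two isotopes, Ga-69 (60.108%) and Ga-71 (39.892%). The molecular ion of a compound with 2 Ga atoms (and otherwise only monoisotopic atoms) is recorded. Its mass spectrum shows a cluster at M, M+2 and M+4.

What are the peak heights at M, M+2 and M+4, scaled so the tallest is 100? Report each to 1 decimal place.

75.3 : 100.0 : 33.2

Expanding (0.60108 + 0.39892)^2:
P(M) = 0.60108^2 = 0.361297
P(M+2) = 2 × 0.60108^1 × 0.39892^1 = 0.479566
P(M+4) = 0.39892^2 = 0.159137
The M+2 peak is largest (0.479566); scaling to 100 gives 75.3 : 100.0 : 33.2.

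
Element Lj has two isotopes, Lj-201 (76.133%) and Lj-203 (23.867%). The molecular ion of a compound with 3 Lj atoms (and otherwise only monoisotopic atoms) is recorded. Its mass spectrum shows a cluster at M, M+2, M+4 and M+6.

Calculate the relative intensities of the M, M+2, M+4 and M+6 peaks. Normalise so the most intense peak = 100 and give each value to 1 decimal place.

100.0 : 94.0 : 29.5 : 3.1

Expanding (0.76133 + 0.23867)^3:
P(M) = 0.76133^3 = 0.441285
P(M+2) = 3 × 0.76133^2 × 0.23867^1 = 0.415016
P(M+4) = 3 × 0.76133^1 × 0.23867^2 = 0.130104
P(M+6) = 0.23867^3 = 0.013595
The M peak is largest (0.441285); scaling to 100 gives 100.0 : 94.0 : 29.5 : 3.1.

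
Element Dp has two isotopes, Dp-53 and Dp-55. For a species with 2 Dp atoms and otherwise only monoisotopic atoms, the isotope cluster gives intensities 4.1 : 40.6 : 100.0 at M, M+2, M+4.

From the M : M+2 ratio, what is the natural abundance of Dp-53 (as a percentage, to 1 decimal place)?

16.8%

Write p for the Dp-53 fraction. I(M+2)/I(M) = [C(2,1)·p^1·(1−p)] / p^2 = 2·(1−p)/p = 40.6/4.1 = 9.9024
(1−p)/p = 9.9024/2 = 4.9512  ⇒  p = 1/(1 + 4.9512) = 0.1680
Dp-53: 16.8%, Dp-55: 83.2%.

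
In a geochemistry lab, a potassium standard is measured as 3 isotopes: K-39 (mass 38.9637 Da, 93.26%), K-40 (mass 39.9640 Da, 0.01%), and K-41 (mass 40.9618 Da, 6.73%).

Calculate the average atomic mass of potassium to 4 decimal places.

Weight each isotope mass by its fractional abundance: 0.9326 × 38.9637 + 0.0001 × 39.9640 + 0.0673 × 40.9618
= 36.33755 + 0.00400 + 2.75673 = 39.09828 Da

39.0983 Da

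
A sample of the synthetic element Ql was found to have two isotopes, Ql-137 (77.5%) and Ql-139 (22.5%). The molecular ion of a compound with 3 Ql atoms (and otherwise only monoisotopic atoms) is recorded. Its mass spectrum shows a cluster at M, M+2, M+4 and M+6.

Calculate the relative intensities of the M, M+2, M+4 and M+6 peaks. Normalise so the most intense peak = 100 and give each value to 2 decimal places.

Expanding (0.775 + 0.225)^3:
P(M) = 0.775^3 = 0.465484
P(M+2) = 3 × 0.775^2 × 0.225^1 = 0.405422
P(M+4) = 3 × 0.775^1 × 0.225^2 = 0.117703
P(M+6) = 0.225^3 = 0.011391
The M peak is largest (0.465484); scaling to 100 gives 100.00 : 87.10 : 25.29 : 2.45.

100.00 : 87.10 : 25.29 : 2.45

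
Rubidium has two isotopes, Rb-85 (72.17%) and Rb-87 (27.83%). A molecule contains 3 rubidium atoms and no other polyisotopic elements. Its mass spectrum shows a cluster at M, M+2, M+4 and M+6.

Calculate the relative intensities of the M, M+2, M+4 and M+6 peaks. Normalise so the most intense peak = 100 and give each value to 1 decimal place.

Expanding (0.7217 + 0.2783)^3:
P(M) = 0.7217^3 = 0.375898
P(M+2) = 3 × 0.7217^2 × 0.2783^1 = 0.434858
P(M+4) = 3 × 0.7217^1 × 0.2783^2 = 0.167689
P(M+6) = 0.2783^3 = 0.021555
The M+2 peak is largest (0.434858); scaling to 100 gives 86.4 : 100.0 : 38.6 : 5.0.

86.4 : 100.0 : 38.6 : 5.0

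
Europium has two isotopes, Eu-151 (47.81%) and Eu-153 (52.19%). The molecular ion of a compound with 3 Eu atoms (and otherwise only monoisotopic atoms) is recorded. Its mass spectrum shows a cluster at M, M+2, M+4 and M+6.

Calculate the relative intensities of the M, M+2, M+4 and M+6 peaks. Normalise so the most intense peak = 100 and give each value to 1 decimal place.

28.0 : 91.6 : 100.0 : 36.4

Each Eu atom is independently Eu-151 (p = 0.4781) or Eu-153 (q = 0.5219); the cluster is the binomial expansion (p + q)^3.
P(M) = 0.4781^3 = 0.109284
P(M+2) = 3 × 0.4781^2 × 0.5219^1 = 0.357887
P(M+4) = 3 × 0.4781^1 × 0.5219^2 = 0.390674
P(M+6) = 0.5219^3 = 0.142155
The M+4 peak is largest (0.390674); scaling to 100 gives 28.0 : 91.6 : 100.0 : 36.4.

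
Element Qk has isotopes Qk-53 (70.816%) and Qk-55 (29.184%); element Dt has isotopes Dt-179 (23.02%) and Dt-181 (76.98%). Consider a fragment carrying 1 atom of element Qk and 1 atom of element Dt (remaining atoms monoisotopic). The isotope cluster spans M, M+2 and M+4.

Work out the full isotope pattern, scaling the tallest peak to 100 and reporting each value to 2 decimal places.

Element Qk pattern (n=1): 0.70816 : 0.29184
Element Dt pattern (n=1): 0.2302 : 0.7698
Convolve the two distributions (both contribute in 2-u steps):
  M: 0.70816×0.2302 = 0.163018
  M+2: 0.70816×0.7698 + 0.29184×0.2302 = 0.612323
  M+4: 0.29184×0.7698 = 0.224658
Scale to base peak (0.612323) = 100: 26.62 : 100.00 : 36.69

26.62 : 100.00 : 36.69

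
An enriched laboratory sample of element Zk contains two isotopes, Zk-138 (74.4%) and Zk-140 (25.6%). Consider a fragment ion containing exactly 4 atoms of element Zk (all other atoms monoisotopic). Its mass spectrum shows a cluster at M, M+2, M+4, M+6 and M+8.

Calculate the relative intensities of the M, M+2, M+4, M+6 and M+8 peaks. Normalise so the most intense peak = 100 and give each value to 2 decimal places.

The 4 Zk atoms are independent, so intensities follow the terms of (0.744 + 0.256)^4.
P(M) = 0.744^4 = 0.306402
P(M+2) = 4 × 0.744^3 × 0.256^1 = 0.421715
P(M+4) = 6 × 0.744^2 × 0.256^2 = 0.217659
P(M+6) = 4 × 0.744^1 × 0.256^3 = 0.049929
P(M+8) = 0.256^4 = 0.004295
The M+2 peak is largest (0.421715); scaling to 100 gives 72.66 : 100.00 : 51.61 : 11.84 : 1.02.

72.66 : 100.00 : 51.61 : 11.84 : 1.02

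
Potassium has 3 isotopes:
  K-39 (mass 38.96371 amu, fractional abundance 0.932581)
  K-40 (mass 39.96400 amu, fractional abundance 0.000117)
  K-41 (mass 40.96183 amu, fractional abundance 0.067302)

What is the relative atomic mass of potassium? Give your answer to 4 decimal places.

39.0983 amu

Ar = Σ fᵢ·mᵢ = 0.932581 × 38.96371 + 0.000117 × 39.96400 + 0.067302 × 40.96183
= 36.336816 + 0.004676 + 2.756813 = 39.098305 amu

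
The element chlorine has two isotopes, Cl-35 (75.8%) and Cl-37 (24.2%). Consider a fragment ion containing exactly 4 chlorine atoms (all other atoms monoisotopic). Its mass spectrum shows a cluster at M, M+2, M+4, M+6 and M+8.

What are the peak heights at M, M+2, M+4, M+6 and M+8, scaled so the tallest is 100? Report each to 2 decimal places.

78.31 : 100.00 : 47.89 : 10.19 : 0.81

Each Cl atom is independently Cl-35 (p = 0.758) or Cl-37 (q = 0.242); the cluster is the binomial expansion (p + q)^4.
P(M) = 0.758^4 = 0.330124
P(M+2) = 4 × 0.758^3 × 0.242^1 = 0.421583
P(M+4) = 6 × 0.758^2 × 0.242^2 = 0.201893
P(M+6) = 4 × 0.758^1 × 0.242^3 = 0.042971
P(M+8) = 0.242^4 = 0.003430
The M+2 peak is largest (0.421583); scaling to 100 gives 78.31 : 100.00 : 47.89 : 10.19 : 0.81.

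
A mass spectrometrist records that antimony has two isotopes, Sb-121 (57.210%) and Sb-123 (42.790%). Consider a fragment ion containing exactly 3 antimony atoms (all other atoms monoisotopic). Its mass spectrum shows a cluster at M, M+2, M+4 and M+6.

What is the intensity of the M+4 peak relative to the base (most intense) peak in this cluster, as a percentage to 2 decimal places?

74.79%

(0.57210 + 0.42790)^3 gives M 0.1872, M+2 0.4202, M+4 0.3143, M+6 0.0783; the largest is M+2.
P(M+2) = C(3,1) × 0.57210^2 × 0.42790^1 = 3 × 0.32729841 × 0.4279 = 0.420153 (base)
P(M+4) = C(3,2) × 0.57210^1 × 0.42790^2 = 3 × 0.5721 × 0.18309841 = 0.314252
Relative intensity = 0.314252 / 0.420153 × 100 = 74.79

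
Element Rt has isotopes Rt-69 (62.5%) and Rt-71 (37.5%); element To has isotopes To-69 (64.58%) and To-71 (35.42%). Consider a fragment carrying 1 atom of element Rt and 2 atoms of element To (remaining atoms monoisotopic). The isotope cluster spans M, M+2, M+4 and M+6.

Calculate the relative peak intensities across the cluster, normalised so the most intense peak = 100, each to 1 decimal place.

58.9 : 100.0 : 56.5 : 10.6

Element Rt pattern (n=1): 0.6250 : 0.3750
Element To pattern (n=2): 0.41705764 : 0.45748472 : 0.12545764
Convolve the two distributions (both contribute in 2-u steps):
  M: 0.6250×0.41705764 = 0.260661
  M+2: 0.6250×0.45748472 + 0.3750×0.41705764 = 0.442325
  M+4: 0.6250×0.12545764 + 0.3750×0.45748472 = 0.249968
  M+6: 0.3750×0.12545764 = 0.047047
Scale to base peak (0.442325) = 100: 58.9 : 100.0 : 56.5 : 10.6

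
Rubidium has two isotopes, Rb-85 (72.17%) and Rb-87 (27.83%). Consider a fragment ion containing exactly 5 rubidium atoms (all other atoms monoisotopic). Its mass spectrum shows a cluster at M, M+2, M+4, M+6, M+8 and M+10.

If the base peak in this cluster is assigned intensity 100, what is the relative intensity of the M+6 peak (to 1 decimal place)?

(0.7217 + 0.2783)^5 gives M 0.1958, M+2 0.3775, M+4 0.2911, M+6 0.1123, M+8 0.0216, M+10 0.0017; the largest is M+2.
P(M+2) = C(5,1) × 0.7217^4 × 0.2783^1 = 5 × 0.27128565 × 0.2783 = 0.377494 (base)
P(M+6) = C(5,3) × 0.7217^2 × 0.2783^3 = 10 × 0.52085089 × 0.02155458 = 0.112267
Relative intensity = 0.112267 / 0.377494 × 100 = 29.7

29.7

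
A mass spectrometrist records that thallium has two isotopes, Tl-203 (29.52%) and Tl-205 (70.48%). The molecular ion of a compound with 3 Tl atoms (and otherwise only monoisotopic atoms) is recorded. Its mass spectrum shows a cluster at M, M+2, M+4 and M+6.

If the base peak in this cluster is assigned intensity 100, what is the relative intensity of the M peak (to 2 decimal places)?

(0.2952 + 0.7048)^3 gives M 0.0257, M+2 0.1843, M+4 0.4399, M+6 0.3501; the largest is M+4.
P(M+4) = C(3,2) × 0.2952^1 × 0.7048^2 = 3 × 0.2952 × 0.49674304 = 0.439916 (base)
P(M) = C(3,0) × 0.2952^3 × 0.7048^0 = 1 × 0.02572463 × 1.0000 = 0.025725
Relative intensity = 0.025725 / 0.439916 × 100 = 5.85

5.85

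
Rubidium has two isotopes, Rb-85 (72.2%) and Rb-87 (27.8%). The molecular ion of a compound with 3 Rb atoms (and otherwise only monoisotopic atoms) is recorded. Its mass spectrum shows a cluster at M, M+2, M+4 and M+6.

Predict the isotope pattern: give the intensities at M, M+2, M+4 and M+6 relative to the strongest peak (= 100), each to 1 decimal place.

86.6 : 100.0 : 38.5 : 4.9

The 3 Rb atoms are independent, so intensities follow the terms of (0.722 + 0.278)^3.
P(M) = 0.722^3 = 0.376367
P(M+2) = 3 × 0.722^2 × 0.278^1 = 0.434751
P(M+4) = 3 × 0.722^1 × 0.278^2 = 0.167397
P(M+6) = 0.278^3 = 0.021485
The M+2 peak is largest (0.434751); scaling to 100 gives 86.6 : 100.0 : 38.5 : 4.9.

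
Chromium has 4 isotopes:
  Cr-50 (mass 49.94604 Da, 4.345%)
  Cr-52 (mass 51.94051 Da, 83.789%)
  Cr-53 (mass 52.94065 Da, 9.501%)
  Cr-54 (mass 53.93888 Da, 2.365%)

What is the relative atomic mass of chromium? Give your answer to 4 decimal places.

Ar = Σ fᵢ·mᵢ = 0.04345 × 49.94604 + 0.83789 × 51.94051 + 0.09501 × 52.94065 + 0.02365 × 53.93888
= 2.170155 + 43.520434 + 5.029891 + 1.275655 = 51.996135 Da

51.9961 Da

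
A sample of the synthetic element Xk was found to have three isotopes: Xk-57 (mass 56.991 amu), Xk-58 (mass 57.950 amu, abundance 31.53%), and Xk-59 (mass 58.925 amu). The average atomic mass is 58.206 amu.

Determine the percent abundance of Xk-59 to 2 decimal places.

The remaining 68.47% is split between Xk-57 (fraction x) and Xk-59 (fraction 0.6847 − x).
Substituting: 56.991x + 58.925(0.6847 − x) = 39.934365
(56.991 − 58.925)x = -0.4115825  ⇒  x = 0.21281, y = 0.47189
Xk-57: 21.28%, Xk-59: 47.19%.

47.19%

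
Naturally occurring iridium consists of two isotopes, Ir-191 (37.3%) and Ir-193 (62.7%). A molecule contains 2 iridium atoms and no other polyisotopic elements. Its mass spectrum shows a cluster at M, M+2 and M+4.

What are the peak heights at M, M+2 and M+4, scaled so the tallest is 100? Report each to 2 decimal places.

29.74 : 100.00 : 84.05

Expanding (0.373 + 0.627)^2:
P(M) = 0.373^2 = 0.139129
P(M+2) = 2 × 0.373^1 × 0.627^1 = 0.467742
P(M+4) = 0.627^2 = 0.393129
The M+2 peak is largest (0.467742); scaling to 100 gives 29.74 : 100.00 : 84.05.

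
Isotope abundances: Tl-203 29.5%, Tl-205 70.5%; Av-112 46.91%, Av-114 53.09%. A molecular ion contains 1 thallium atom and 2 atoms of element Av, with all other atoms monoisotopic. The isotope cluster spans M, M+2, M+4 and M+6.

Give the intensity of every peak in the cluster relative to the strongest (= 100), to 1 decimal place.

14.9 : 69.6 : 100.0 : 45.8

Thallium pattern (n=1): 0.2950 : 0.7050
Element Av pattern (n=2): 0.22005481 : 0.49809038 : 0.28185481
Convolve the two distributions (both contribute in 2-u steps):
  M: 0.2950×0.22005481 = 0.064916
  M+2: 0.2950×0.49809038 + 0.7050×0.22005481 = 0.302075
  M+4: 0.2950×0.28185481 + 0.7050×0.49809038 = 0.434301
  M+6: 0.7050×0.28185481 = 0.198708
Scale to base peak (0.434301) = 100: 14.9 : 69.6 : 100.0 : 45.8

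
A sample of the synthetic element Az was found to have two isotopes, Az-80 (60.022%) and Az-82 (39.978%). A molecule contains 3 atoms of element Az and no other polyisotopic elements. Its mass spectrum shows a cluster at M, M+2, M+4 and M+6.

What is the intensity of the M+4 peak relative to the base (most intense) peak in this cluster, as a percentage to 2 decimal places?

66.61%

(0.60022 + 0.39978)^3 gives M 0.2162, M+2 0.4321, M+4 0.2878, M+6 0.0639; the largest is M+2.
P(M+2) = C(3,1) × 0.60022^2 × 0.39978^1 = 3 × 0.36026405 × 0.39978 = 0.432079 (base)
P(M+4) = C(3,2) × 0.60022^1 × 0.39978^2 = 3 × 0.60022 × 0.15982405 = 0.287789
Relative intensity = 0.287789 / 0.432079 × 100 = 66.61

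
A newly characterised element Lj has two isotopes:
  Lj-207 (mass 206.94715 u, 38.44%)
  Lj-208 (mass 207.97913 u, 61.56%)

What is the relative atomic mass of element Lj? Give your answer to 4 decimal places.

207.5824 u

Average mass = Σ (abundance × isotope mass) = 0.3844 × 206.94715 + 0.6156 × 207.97913
= 79.550484 + 128.031952 = 207.582436 u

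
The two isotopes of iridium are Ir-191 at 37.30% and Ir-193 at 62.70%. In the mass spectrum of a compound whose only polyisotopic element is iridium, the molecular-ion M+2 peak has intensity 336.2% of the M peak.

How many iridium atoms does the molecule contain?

The M+2/M ratio from n Ir atoms is n · q/p = n · 0.6270/0.3730.
n = 3.362 × 0.3730/0.6270 = 2.00 ≈ 2

2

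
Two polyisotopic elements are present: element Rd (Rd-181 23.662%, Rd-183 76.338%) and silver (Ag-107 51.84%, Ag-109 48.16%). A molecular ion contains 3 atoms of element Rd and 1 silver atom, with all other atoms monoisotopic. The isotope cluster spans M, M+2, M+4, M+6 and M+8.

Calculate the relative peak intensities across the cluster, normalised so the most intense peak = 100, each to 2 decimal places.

Element Rd pattern (n=3): 0.01324812 : 0.1282227 : 0.41367022 : 0.44485895
Silver pattern (n=1): 0.5184 : 0.4816
Convolve the two distributions (both contribute in 2-u steps):
  M: 0.01324812×0.5184 = 0.006868
  M+2: 0.01324812×0.4816 + 0.1282227×0.5184 = 0.072851
  M+4: 0.1282227×0.4816 + 0.41367022×0.5184 = 0.276199
  M+6: 0.41367022×0.4816 + 0.44485895×0.5184 = 0.429838
  M+8: 0.44485895×0.4816 = 0.214244
Scale to base peak (0.429838) = 100: 1.60 : 16.95 : 64.26 : 100.00 : 49.84

1.60 : 16.95 : 64.26 : 100.00 : 49.84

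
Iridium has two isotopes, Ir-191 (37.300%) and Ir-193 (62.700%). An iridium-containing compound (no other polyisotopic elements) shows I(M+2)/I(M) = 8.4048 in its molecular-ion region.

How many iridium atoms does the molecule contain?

5

The M+2/M ratio from n Ir atoms is n · q/p = n · 0.62700/0.37300.
n = 8.4048 × 0.37300/0.62700 = 5.00 ≈ 5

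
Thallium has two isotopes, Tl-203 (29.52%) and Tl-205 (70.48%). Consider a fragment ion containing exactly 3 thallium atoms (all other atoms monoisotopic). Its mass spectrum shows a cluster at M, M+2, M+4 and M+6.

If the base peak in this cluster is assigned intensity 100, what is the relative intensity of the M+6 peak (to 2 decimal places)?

Term probabilities: M 0.0257, M+2 0.1843, M+4 0.4399, M+6 0.3501. Base peak = M+4.
P(M+4) = C(3,2) × 0.2952^1 × 0.7048^2 = 3 × 0.2952 × 0.49674304 = 0.439916 (base)
P(M+6) = C(3,3) × 0.2952^0 × 0.7048^3 = 1 × 1.0000 × 0.35010449 = 0.350104
Relative intensity = 0.350104 / 0.439916 × 100 = 79.58

79.58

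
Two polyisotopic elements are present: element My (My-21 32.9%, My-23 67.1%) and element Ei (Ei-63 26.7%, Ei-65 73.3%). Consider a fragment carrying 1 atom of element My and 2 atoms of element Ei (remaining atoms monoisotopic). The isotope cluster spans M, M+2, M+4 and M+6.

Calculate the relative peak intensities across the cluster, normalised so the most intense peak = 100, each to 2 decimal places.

Element My pattern (n=1): 0.3290 : 0.6710
Element Ei pattern (n=2): 0.071289 : 0.391422 : 0.537289
Convolve the two distributions (both contribute in 2-u steps):
  M: 0.3290×0.071289 = 0.023454
  M+2: 0.3290×0.391422 + 0.6710×0.071289 = 0.176613
  M+4: 0.3290×0.537289 + 0.6710×0.391422 = 0.439412
  M+6: 0.6710×0.537289 = 0.360521
Scale to base peak (0.439412) = 100: 5.34 : 40.19 : 100.00 : 82.05

5.34 : 40.19 : 100.00 : 82.05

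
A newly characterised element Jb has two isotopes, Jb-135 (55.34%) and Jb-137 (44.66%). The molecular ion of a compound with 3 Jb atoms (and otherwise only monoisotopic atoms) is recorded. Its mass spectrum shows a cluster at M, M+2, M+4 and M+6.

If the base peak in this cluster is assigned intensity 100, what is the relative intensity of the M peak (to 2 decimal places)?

Term probabilities: M 0.1695, M+2 0.4103, M+4 0.3311, M+6 0.0891. Base peak = M+2.
P(M+2) = C(3,1) × 0.5534^2 × 0.4466^1 = 3 × 0.30625156 × 0.4466 = 0.410316 (base)
P(M) = C(3,0) × 0.5534^3 × 0.4466^0 = 1 × 0.16947961 × 1.0000 = 0.169480
Relative intensity = 0.169480 / 0.410316 × 100 = 41.30

41.30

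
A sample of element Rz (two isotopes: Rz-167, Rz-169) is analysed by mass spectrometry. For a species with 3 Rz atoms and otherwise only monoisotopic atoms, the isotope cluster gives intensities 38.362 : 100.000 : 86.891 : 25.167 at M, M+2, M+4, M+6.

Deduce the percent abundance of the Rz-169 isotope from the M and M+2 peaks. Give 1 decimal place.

Write p for the Rz-167 fraction. I(M+2)/I(M) = [C(3,1)·p^2·(1−p)] / p^3 = 3·(1−p)/p = 100.000/38.362 = 2.6067
(1−p)/p = 2.6067/3 = 0.8689  ⇒  p = 1/(1 + 0.8689) = 0.5351
Rz-167: 53.5%, Rz-169: 46.5%.

46.5%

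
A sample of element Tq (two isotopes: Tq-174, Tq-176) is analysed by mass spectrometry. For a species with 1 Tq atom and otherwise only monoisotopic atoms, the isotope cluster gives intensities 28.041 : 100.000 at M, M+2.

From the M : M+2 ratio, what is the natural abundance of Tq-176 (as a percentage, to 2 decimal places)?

Let p = fractional abundance of Tq-174. I(M+2)/I(M) = [C(1,1)·p^0·(1−p)] / p^1 = 1·(1−p)/p = 100.000/28.041 = 3.5662
(1−p)/p = 3.5662/1 = 3.5662  ⇒  p = 1/(1 + 3.5662) = 0.2190
Tq-174: 21.90%, Tq-176: 78.10%.

78.10%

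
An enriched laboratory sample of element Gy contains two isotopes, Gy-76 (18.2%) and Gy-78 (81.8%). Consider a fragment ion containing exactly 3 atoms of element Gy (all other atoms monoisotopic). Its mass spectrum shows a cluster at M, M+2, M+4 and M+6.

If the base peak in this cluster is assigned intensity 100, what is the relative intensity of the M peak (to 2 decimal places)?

1.10

Term probabilities: M 0.0060, M+2 0.0813, M+4 0.3653, M+6 0.5473. Base peak = M+6.
P(M+6) = C(3,3) × 0.182^0 × 0.818^3 = 1 × 1.0000 × 0.54734343 = 0.547343 (base)
P(M) = C(3,0) × 0.182^3 × 0.818^0 = 1 × 0.00602857 × 1.0000 = 0.006029
Relative intensity = 0.006029 / 0.547343 × 100 = 1.10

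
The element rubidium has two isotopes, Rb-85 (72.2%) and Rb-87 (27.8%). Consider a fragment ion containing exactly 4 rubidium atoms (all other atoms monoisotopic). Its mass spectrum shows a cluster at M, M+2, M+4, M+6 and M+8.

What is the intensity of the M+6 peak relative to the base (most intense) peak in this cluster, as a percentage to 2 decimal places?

14.83%

Term probabilities: M 0.2717, M+2 0.4185, M+4 0.2417, M+6 0.0620, M+8 0.0060. Base peak = M+2.
P(M+2) = C(4,1) × 0.722^3 × 0.278^1 = 4 × 0.37636705 × 0.2780 = 0.418520 (base)
P(M+6) = C(4,3) × 0.722^1 × 0.278^3 = 4 × 0.7220 × 0.02148495 = 0.062049
Relative intensity = 0.062049 / 0.418520 × 100 = 14.83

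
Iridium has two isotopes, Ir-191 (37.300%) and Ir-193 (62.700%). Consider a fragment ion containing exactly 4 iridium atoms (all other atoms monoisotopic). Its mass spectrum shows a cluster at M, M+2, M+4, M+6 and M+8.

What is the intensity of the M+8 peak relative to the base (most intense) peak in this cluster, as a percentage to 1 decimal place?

Binomial terms of (0.37300 + 0.62700)^4: M 0.0194, M+2 0.1302, M+4 0.3282, M+6 0.3678, M+8 0.1546 → M+6 is the base peak.
P(M+6) = C(4,3) × 0.37300^1 × 0.62700^3 = 4 × 0.3730 × 0.24649188 = 0.367766 (base)
P(M+8) = C(4,4) × 0.37300^0 × 0.62700^4 = 1 × 1.0000 × 0.15455041 = 0.154550
Relative intensity = 0.154550 / 0.367766 × 100 = 42.0

42.0%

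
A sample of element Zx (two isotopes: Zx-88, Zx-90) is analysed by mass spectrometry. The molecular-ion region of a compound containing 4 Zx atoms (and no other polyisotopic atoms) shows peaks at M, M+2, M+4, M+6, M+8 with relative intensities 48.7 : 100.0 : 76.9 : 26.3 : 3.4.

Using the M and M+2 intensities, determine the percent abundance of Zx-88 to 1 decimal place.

Let p = fractional abundance of Zx-88. I(M+2)/I(M) = [C(4,1)·p^3·(1−p)] / p^4 = 4·(1−p)/p = 100.0/48.7 = 2.0534
(1−p)/p = 2.0534/4 = 0.5133  ⇒  p = 1/(1 + 0.5133) = 0.6608
Zx-88: 66.1%, Zx-90: 33.9%.

66.1%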